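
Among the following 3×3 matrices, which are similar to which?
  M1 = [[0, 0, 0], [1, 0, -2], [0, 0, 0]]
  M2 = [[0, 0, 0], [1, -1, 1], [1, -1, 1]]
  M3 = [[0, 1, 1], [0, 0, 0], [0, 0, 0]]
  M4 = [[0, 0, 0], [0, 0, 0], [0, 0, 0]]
2 classes: {M1, M2, M3}, {M4}

Characteristic polynomials: χ_{M1} = x^3, χ_{M2} = x^3, χ_{M3} = x^3, χ_{M4} = x^3.

{M1, M2, M3}: invariant factors x, x^2.

{M4}: invariant factors x, x, x.

Matrices are similar if and only if their invariant-factor lists agree; the partition into similarity classes is {M1, M2, M3}, {M4}.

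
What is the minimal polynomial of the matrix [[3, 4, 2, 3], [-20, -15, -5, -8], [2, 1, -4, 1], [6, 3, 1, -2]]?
m_A(x) = (x + 4)^2(x + 5)^2

The characteristic polynomial factors as (x + 4)^2(x + 5)^2. The minimal polynomial is ∏(x - λ)^{k_λ} where k_λ is the size of the largest Jordan block at λ.

For λ = -5: rank(A + 5I) = 3, and the largest Jordan block has size 2 (the smallest k with rank((A + 5I)^k) = rank((A + 5I)^(k+1))).
For λ = -4: rank(A + 4I) = 3, and the largest Jordan block has size 2 (the smallest k with rank((A + 4I)^k) = rank((A + 4I)^(k+1))).

So m_A(x) = (x + 4)^2(x + 5)^2.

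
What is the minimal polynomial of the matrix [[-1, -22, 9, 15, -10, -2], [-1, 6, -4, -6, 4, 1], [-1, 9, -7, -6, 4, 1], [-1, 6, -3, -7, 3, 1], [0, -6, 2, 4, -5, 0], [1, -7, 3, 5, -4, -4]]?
m_A(x) = (x + 3)^3

The characteristic polynomial factors as (x + 3)^6. The minimal polynomial is ∏(x - λ)^{k_λ} where k_λ is the size of the largest Jordan block at λ.

For λ = -3: rank(A + 3I) = 3, and the largest Jordan block has size 3 (the smallest k with rank((A + 3I)^k) = rank((A + 3I)^(k+1))).

So m_A(x) = (x + 3)^3.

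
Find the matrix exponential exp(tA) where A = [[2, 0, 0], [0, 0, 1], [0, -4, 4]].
e^{tA} = [[e^{2*t}, 0, 0], [0, (1 - 2*t)*e^{2*t}, t*e^{2*t}], [0, -4*t*e^{2*t}, (2*t + 1)*e^{2*t}]]

A has Jordan form J = [[2, 1, 0], [0, 2, 0], [0, 0, 2]] with A = PJP^{-1}, so e^{tA} = P e^{tJ} P^{-1}.

For a Jordan block J_k(λ), e^{tJ_k(λ)} = e^{λt} · (I + tN + t^2 N^2/2! + ... + t^{k-1} N^{k-1}/(k-1)!) where N is the nilpotent superdiagonal part.

Assembling the blocks and conjugating back gives the entries of e^{tA} as shown above.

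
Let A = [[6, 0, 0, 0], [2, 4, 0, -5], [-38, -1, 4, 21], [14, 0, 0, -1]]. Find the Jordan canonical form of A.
J = [[-1, 0, 0, 0], [0, 4, 1, 0], [0, 0, 4, 0], [0, 0, 0, 6]]

The characteristic polynomial is det(xI - A) = (x - 6)(x - 4)^2(x + 1), so the eigenvalues are -1 (algebraic multiplicity 1), 4 (algebraic multiplicity 2), 6 (algebraic multiplicity 1).

For λ = -1: algebraic multiplicity 1 gives one 1×1 block.

For λ = 4: rank(A - 4I) = 3, rank((A - 4I)^2) = 2. The eigenspace has dimension 4 - 3 = 1, so there is 1 Jordan block; the rank sequence gives block sizes [2].

For λ = 6: algebraic multiplicity 1 gives one 1×1 block.

Assembling the blocks gives the Jordan form J above.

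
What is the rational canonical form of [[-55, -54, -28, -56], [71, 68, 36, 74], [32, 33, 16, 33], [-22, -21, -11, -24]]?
R = [[-1, 0, 0, 0], [0, 0, 0, -12], [0, 1, 0, -5], [0, 0, 1, 6]]

The invariant factors of A (the non-unit diagonal entries of the Smith normal form of xI - A over ℚ[x]) are x + 1, (x - 4)(x - 3)(x + 1), each dividing the next. The characteristic polynomial is their product, (x - 4)(x - 3)(x + 1)^2.

The rational canonical form is the block-diagonal matrix of companion matrices C(f_i):
R = [[-1, 0, 0, 0], [0, 0, 0, -12], [0, 1, 0, -5], [0, 0, 1, 6]].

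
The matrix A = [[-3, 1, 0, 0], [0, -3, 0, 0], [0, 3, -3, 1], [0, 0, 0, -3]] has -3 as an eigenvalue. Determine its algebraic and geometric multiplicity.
The characteristic polynomial is (x + 3)^4, so the factor x + 3 appears with exponent 4: the algebraic multiplicity is 4.

rank(A + 3I) = 2, so the eigenspace has dimension 4 - 2 = 2: the geometric multiplicity is 2.

Since 2 < 4, A is not diagonalizable.

algebraic multiplicity 4, geometric multiplicity 2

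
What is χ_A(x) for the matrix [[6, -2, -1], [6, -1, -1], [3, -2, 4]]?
χ_A(x) = (x - 3)^3

xI - A = [[x - 6, 2, 1], [-6, x + 1, 1], [-3, 2, x - 4]].

Expanding det(xI - A) along the first row:
det(xI - A) = + (x - 6)·det([[x + 1, 1], [2, x - 4]]) - (2)·det([[-6, 1], [-3, x - 4]]) + (1)·det([[-6, x + 1], [-3, 2]]).

Evaluating gives χ_A(x) = x^3 - 9x^2 + 27x - 27 = (x - 3)^3.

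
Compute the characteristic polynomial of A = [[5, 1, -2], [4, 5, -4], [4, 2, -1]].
χ_A(x) = (x - 3)^3

xI - A = [[x - 5, -1, 2], [-4, x - 5, 4], [-4, -2, x + 1]].

Expanding det(xI - A) along the first row:
det(xI - A) = + (x - 5)·det([[x - 5, 4], [-2, x + 1]]) - (-1)·det([[-4, 4], [-4, x + 1]]) + (2)·det([[-4, x - 5], [-4, -2]]).

Evaluating gives χ_A(x) = x^3 - 9x^2 + 27x - 27 = (x - 3)^3.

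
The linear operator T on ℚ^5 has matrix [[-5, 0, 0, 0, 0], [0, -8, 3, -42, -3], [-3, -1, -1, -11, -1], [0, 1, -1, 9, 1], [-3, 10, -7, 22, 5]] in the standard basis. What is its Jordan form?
J = [[-5, 0, 0, 0, 0], [0, -5, 0, 0, 0], [0, 0, -2, 0, 0], [0, 0, 0, 6, 1], [0, 0, 0, 0, 6]]

The characteristic polynomial is det(xI - A) = (x - 6)^2(x + 2)(x + 5)^2, so the eigenvalues are -5 (algebraic multiplicity 2), -2 (algebraic multiplicity 1), 6 (algebraic multiplicity 2).

For λ = -5: rank(A + 5I) = 3. The eigenspace has dimension 5 - 3 = 2, so there are 2 Jordan blocks; the rank sequence gives block sizes [1, 1].

For λ = -2: algebraic multiplicity 1 gives one 1×1 block.

For λ = 6: rank(A - 6I) = 4, rank((A - 6I)^2) = 3. The eigenspace has dimension 5 - 4 = 1, so there is 1 Jordan block; the rank sequence gives block sizes [2].

Assembling the blocks gives the Jordan form J above.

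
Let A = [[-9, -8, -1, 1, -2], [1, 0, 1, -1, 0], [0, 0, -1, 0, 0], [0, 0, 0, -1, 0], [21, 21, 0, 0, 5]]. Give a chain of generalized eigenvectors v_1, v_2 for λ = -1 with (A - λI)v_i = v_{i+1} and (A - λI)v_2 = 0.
We seek v_1 ∈ ker((A + I)^2) \ ker(A + I), then set v_{i+1} = (A + I) v_i.

One such chain is v_1 = [[1, -1, 0, -1, 0]]^T, v_2 = [[-1, 1, 0, 0, 0]]^T. Check: (A + I) v_2 = [[0, 0, 0, 0, 0]]^T = 0.

v_1 = [[1, -1, 0, -1, 0]]^T, v_2 = [[-1, 1, 0, 0, 0]]^T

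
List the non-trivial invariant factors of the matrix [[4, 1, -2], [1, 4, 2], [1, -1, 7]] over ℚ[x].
The Jordan structure of A has elementary divisors (x - 5)^2, (x - 5). Arranging the block sizes at each eigenvalue in decreasing order and taking row products gives the invariant factors.

Invariant factors (smallest first, each dividing the next): x - 5, (x - 5)^2.

Check: the last factor (x - 5)^2 is the minimal polynomial, and the product (x - 5)^3 is the characteristic polynomial.

x - 5, (x - 5)^2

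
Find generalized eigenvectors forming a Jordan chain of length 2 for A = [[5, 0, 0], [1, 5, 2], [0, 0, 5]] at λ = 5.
v_1 = [[-3, -1, 2]]^T, v_2 = [[0, 1, 0]]^T

We seek v_1 ∈ ker((A - 5I)^2) \ ker(A - 5I), then set v_{i+1} = (A - 5I) v_i.

One such chain is v_1 = [[-3, -1, 2]]^T, v_2 = [[0, 1, 0]]^T. Check: (A - 5I) v_2 = [[0, 0, 0]]^T = 0.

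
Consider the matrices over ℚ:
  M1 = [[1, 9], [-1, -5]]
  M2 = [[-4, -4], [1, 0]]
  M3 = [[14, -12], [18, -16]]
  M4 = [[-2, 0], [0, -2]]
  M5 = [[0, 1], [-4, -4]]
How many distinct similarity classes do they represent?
Characteristic polynomials: χ_{M1} = (x + 2)^2, χ_{M2} = (x + 2)^2, χ_{M3} = (x - 2)(x + 4), χ_{M4} = (x + 2)^2, χ_{M5} = (x + 2)^2.

{M1, M2, M5}: invariant factors (x + 2)^2.

{M3}: invariant factors (x - 2)(x + 4).

{M4}: invariant factors x + 2, x + 2.

Matrices are similar if and only if their invariant-factor lists agree; the partition into similarity classes is {M1, M2, M5}, {M3}, {M4}.

3 classes: {M1, M2, M5}, {M3}, {M4}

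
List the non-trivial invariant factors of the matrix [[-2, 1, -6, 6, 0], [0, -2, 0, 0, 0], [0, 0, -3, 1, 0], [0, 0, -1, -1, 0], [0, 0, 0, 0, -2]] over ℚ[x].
x + 2, (x + 2)^2, (x + 2)^2

The Jordan structure of A has elementary divisors (x + 2)^2, (x + 2)^2, (x + 2). Arranging the block sizes at each eigenvalue in decreasing order and taking row products gives the invariant factors.

Invariant factors (smallest first, each dividing the next): x + 2, (x + 2)^2, (x + 2)^2.

Check: the last factor (x + 2)^2 is the minimal polynomial, and the product (x + 2)^5 is the characteristic polynomial.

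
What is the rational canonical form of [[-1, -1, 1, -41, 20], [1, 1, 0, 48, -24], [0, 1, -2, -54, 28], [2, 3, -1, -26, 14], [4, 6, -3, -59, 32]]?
The invariant factors of A (the non-unit diagonal entries of the Smith normal form of xI - A over ℚ[x]) are x(x^2 - 2x + 5)^2, each dividing the next. The characteristic polynomial is their product, x(x^2 - 2x + 5)^2.

The rational canonical form is the block-diagonal matrix of companion matrices C(f_i):
R = [[0, 0, 0, 0, 0], [1, 0, 0, 0, -25], [0, 1, 0, 0, 20], [0, 0, 1, 0, -14], [0, 0, 0, 1, 4]].

Note the characteristic polynomial does not split into linear factors over ℚ, so A has no Jordan form over ℚ; the rational canonical form exists over any field.

R = [[0, 0, 0, 0, 0], [1, 0, 0, 0, -25], [0, 1, 0, 0, 20], [0, 0, 1, 0, -14], [0, 0, 0, 1, 4]]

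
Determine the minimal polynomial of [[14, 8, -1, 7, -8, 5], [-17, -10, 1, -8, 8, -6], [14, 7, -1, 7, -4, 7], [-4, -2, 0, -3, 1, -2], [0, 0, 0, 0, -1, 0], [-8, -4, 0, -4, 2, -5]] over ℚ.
The characteristic polynomial factors as (x + 1)^6. The minimal polynomial is ∏(x - λ)^{k_λ} where k_λ is the size of the largest Jordan block at λ.

For λ = -1: rank(A + I) = 3, and the largest Jordan block has size 3 (the smallest k with rank((A + I)^k) = rank((A + I)^(k+1))).

So m_A(x) = (x + 1)^3.

m_A(x) = (x + 1)^3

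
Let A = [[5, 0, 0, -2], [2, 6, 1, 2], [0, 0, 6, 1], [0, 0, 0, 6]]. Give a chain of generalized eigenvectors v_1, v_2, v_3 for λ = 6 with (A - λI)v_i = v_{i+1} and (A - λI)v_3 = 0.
We seek v_1 ∈ ker((A - 6I)^3) \ ker((A - 6I)^2), then set v_{i+1} = (A - 6I) v_i.

One such chain is v_1 = [[-2, 0, 2, 1]]^T, v_2 = [[0, 0, 1, 0]]^T, v_3 = [[0, 1, 0, 0]]^T. Check: (A - 6I) v_3 = [[0, 0, 0, 0]]^T = 0.

v_1 = [[-2, 0, 2, 1]]^T, v_2 = [[0, 0, 1, 0]]^T, v_3 = [[0, 1, 0, 0]]^T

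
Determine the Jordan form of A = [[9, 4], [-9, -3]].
J = [[3, 1], [0, 3]]

The characteristic polynomial is det(xI - A) = (x - 3)^2, so the eigenvalues are 3 (algebraic multiplicity 2).

For λ = 3: rank(A - 3I) = 1, rank((A - 3I)^2) = 0. The eigenspace has dimension 2 - 1 = 1, so there is 1 Jordan block; the rank sequence gives block sizes [2].

Assembling the blocks gives the Jordan form J above.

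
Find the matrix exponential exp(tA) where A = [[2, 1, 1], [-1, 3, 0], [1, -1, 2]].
A has Jordan form J = [[2, 1, 0], [0, 2, 0], [0, 0, 3]] with A = PJP^{-1}, so e^{tA} = P e^{tJ} P^{-1}.

For a Jordan block J_k(λ), e^{tJ_k(λ)} = e^{λt} · (I + tN + t^2 N^2/2! + ... + t^{k-1} N^{k-1}/(k-1)!) where N is the nilpotent superdiagonal part.

Assembling the blocks and conjugating back gives the entries of e^{tA} as shown above.

e^{tA} = [[e^{2*t}, t*e^{2*t}, t*e^{2*t}], [(1 - e^{t})*e^{2*t}, (t + 1)*e^{2*t}, (t - e^{t} + 1)*e^{2*t}], [(e^{t} - 1)*e^{2*t}, -t*e^{2*t}, (-t + e^{t})*e^{2*t}]]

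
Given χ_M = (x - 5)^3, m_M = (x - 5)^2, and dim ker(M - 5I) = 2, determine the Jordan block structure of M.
Jordan blocks: (5, 2), (5, 1)

λ = 5: algebraic multiplicity 3 (exponent in χ_M), largest block size 2 (exponent in m_M), 2 blocks (geometric multiplicity). These force block sizes [2, 1].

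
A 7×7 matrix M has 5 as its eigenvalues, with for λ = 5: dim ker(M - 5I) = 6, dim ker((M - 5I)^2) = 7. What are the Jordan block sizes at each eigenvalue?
Jordan blocks: (5, 2), (5, 1), (5, 1), (5, 1), (5, 1), (5, 1)

λ = 5: successive nullity increments [6, 1] count blocks of size ≥ k; block sizes are [2, 1, 1, 1, 1, 1].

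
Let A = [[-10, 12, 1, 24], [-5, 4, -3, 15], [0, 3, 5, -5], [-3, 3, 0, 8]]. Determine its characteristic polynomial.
xI - A = [[x + 10, -12, -1, -24], [5, x - 4, 3, -15], [0, -3, x - 5, 5], [3, -3, 0, x - 8]].

Expanding det(xI - A) along the first row:
det(xI - A) = + (x + 10)·det([[x - 4, 3, -15], [-3, x - 5, 5], [-3, 0, x - 8]]) - (-12)·det([[5, 3, -15], [0, x - 5, 5], [3, 0, x - 8]]) + (-1)·det([[5, x - 4, -15], [0, -3, 5], [3, -3, x - 8]]) - (-24)·det([[5, x - 4, 3], [0, -3, x - 5], [3, -3, 0]]).

Evaluating gives χ_A(x) = x^4 - 7x^3 + 18x^2 - 20x + 8 = (x - 2)^3(x - 1).

χ_A(x) = (x - 2)^3(x - 1)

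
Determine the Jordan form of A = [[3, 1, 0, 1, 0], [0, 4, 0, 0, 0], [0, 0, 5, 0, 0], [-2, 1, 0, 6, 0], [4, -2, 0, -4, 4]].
The characteristic polynomial is det(xI - A) = (x - 5)^2(x - 4)^3, so the eigenvalues are 4 (algebraic multiplicity 3), 5 (algebraic multiplicity 2).

For λ = 4: rank(A - 4I) = 3, rank((A - 4I)^2) = 2. The eigenspace has dimension 5 - 3 = 2, so there are 2 Jordan blocks; the rank sequence gives block sizes [2, 1].

For λ = 5: rank(A - 5I) = 3. The eigenspace has dimension 5 - 3 = 2, so there are 2 Jordan blocks; the rank sequence gives block sizes [1, 1].

Assembling the blocks gives the Jordan form J above.

J = [[4, 1, 0, 0, 0], [0, 4, 0, 0, 0], [0, 0, 4, 0, 0], [0, 0, 0, 5, 0], [0, 0, 0, 0, 5]]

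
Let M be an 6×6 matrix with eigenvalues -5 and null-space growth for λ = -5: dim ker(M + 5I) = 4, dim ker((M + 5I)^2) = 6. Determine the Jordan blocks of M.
λ = -5: successive nullity increments [4, 2] count blocks of size ≥ k; block sizes are [2, 2, 1, 1].

Jordan blocks: (-5, 2), (-5, 2), (-5, 1), (-5, 1)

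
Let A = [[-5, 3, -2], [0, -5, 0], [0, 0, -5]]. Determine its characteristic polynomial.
χ_A(x) = (x + 5)^3

xI - A = [[x + 5, -3, 2], [0, x + 5, 0], [0, 0, x + 5]].

Expanding det(xI - A) along the first row:
det(xI - A) = + (x + 5)·det([[x + 5, 0], [0, x + 5]]) - (-3)·det([[0, 0], [0, x + 5]]) + (2)·det([[0, x + 5], [0, 0]]).

Evaluating gives χ_A(x) = x^3 + 15x^2 + 75x + 125 = (x + 5)^3.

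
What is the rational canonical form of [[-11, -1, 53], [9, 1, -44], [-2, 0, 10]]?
R = [[0, 0, -2], [1, 0, -4], [0, 1, 0]]

The invariant factors of A (the non-unit diagonal entries of the Smith normal form of xI - A over ℚ[x]) are x^3 + 4x + 2, each dividing the next. The characteristic polynomial is their product, x^3 + 4x + 2.

The rational canonical form is the block-diagonal matrix of companion matrices C(f_i):
R = [[0, 0, -2], [1, 0, -4], [0, 1, 0]].

Note the characteristic polynomial does not split into linear factors over ℚ, so A has no Jordan form over ℚ; the rational canonical form exists over any field.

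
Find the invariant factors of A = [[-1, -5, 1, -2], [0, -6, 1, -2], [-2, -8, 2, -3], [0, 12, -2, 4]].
The Jordan structure of A has elementary divisors (x + 1), x^3. Arranging the block sizes at each eigenvalue in decreasing order and taking row products gives the invariant factors.

Invariant factors (smallest first, each dividing the next): x^3(x + 1).

Check: the last factor x^3(x + 1) is the minimal polynomial, and the product x^3(x + 1) is the characteristic polynomial.

x^3(x + 1)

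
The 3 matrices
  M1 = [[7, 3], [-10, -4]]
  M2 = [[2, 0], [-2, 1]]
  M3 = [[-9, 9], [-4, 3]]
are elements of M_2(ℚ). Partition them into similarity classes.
Characteristic polynomials: χ_{M1} = (x - 2)(x - 1), χ_{M2} = (x - 2)(x - 1), χ_{M3} = (x + 3)^2.

{M1, M2}: invariant factors (x - 2)(x - 1).

{M3}: invariant factors (x + 3)^2.

Matrices are similar if and only if their invariant-factor lists agree; the partition into similarity classes is {M1, M2}, {M3}.

2 classes: {M1, M2}, {M3}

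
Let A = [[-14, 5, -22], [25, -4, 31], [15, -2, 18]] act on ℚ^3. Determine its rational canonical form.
R = [[0, 0, -5], [1, 0, 1], [0, 1, 0]]

The invariant factors of A (the non-unit diagonal entries of the Smith normal form of xI - A over ℚ[x]) are x^3 - x + 5, each dividing the next. The characteristic polynomial is their product, x^3 - x + 5.

The rational canonical form is the block-diagonal matrix of companion matrices C(f_i):
R = [[0, 0, -5], [1, 0, 1], [0, 1, 0]].

Note the characteristic polynomial does not split into linear factors over ℚ, so A has no Jordan form over ℚ; the rational canonical form exists over any field.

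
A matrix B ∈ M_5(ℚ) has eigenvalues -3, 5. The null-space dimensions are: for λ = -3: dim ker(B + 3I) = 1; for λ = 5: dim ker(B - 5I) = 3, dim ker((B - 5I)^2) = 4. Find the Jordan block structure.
Jordan blocks: (-3, 1), (5, 2), (5, 1), (5, 1)

λ = -3: successive nullity increments [1] count blocks of size ≥ k; block sizes are [1].
λ = 5: successive nullity increments [3, 1] count blocks of size ≥ k; block sizes are [2, 1, 1].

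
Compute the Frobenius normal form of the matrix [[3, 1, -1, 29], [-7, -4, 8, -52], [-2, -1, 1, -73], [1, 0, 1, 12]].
The invariant factors of A (the non-unit diagonal entries of the Smith normal form of xI - A over ℚ[x]) are (x - 5)(x - 4)(x^2 - 3x - 3), each dividing the next. The characteristic polynomial is their product, (x - 5)(x - 4)(x^2 - 3x - 3).

The rational canonical form is the block-diagonal matrix of companion matrices C(f_i):
R = [[0, 0, 0, 60], [1, 0, 0, 33], [0, 1, 0, -44], [0, 0, 1, 12]].

Note the characteristic polynomial does not split into linear factors over ℚ, so A has no Jordan form over ℚ; the rational canonical form exists over any field.

R = [[0, 0, 0, 60], [1, 0, 0, 33], [0, 1, 0, -44], [0, 0, 1, 12]]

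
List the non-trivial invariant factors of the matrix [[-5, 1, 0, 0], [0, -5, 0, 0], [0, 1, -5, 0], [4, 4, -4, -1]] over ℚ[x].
The Jordan structure of A has elementary divisors (x + 5)^2, (x + 5), (x + 1). Arranging the block sizes at each eigenvalue in decreasing order and taking row products gives the invariant factors.

Invariant factors (smallest first, each dividing the next): x + 5, (x + 1)(x + 5)^2.

Check: the last factor (x + 1)(x + 5)^2 is the minimal polynomial, and the product (x + 1)(x + 5)^3 is the characteristic polynomial.

x + 5, (x + 1)(x + 5)^2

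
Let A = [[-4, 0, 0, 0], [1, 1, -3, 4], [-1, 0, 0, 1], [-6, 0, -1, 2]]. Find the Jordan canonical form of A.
The characteristic polynomial is det(xI - A) = (x - 1)^3(x + 4), so the eigenvalues are -4 (algebraic multiplicity 1), 1 (algebraic multiplicity 3).

For λ = -4: algebraic multiplicity 1 gives one 1×1 block.

For λ = 1: rank(A - I) = 3, rank((A - I)^2) = 2, rank((A - I)^3) = 1. The eigenspace has dimension 4 - 3 = 1, so there is 1 Jordan block; the rank sequence gives block sizes [3].

Assembling the blocks gives the Jordan form J above.

J = [[-4, 0, 0, 0], [0, 1, 1, 0], [0, 0, 1, 1], [0, 0, 0, 1]]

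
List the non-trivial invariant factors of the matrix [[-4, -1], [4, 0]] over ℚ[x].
(x + 2)^2

The Jordan structure of A has elementary divisors (x + 2)^2. Arranging the block sizes at each eigenvalue in decreasing order and taking row products gives the invariant factors.

Invariant factors (smallest first, each dividing the next): (x + 2)^2.

Check: the last factor (x + 2)^2 is the minimal polynomial, and the product (x + 2)^2 is the characteristic polynomial.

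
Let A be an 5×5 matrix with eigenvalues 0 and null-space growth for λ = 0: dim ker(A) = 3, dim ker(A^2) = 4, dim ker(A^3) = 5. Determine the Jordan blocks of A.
Jordan blocks: (0, 3), (0, 1), (0, 1)

λ = 0: successive nullity increments [3, 1, 1] count blocks of size ≥ k; block sizes are [3, 1, 1].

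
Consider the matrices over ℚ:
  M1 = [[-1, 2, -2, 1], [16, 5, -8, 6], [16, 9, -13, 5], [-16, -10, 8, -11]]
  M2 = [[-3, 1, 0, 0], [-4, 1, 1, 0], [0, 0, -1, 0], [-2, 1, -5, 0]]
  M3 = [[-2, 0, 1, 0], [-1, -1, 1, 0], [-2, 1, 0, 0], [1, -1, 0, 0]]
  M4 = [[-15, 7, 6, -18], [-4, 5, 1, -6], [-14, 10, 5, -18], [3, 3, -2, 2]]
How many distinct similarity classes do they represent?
2 classes: {M1}, {M2, M3, M4}

Characteristic polynomials: χ_{M1} = (x + 5)^4, χ_{M2} = x(x + 1)^3, χ_{M3} = x(x + 1)^3, χ_{M4} = x(x + 1)^3.

{M1}: invariant factors (x + 5)^2, (x + 5)^2.

{M2, M3, M4}: invariant factors x(x + 1)^3.

Matrices are similar if and only if their invariant-factor lists agree; the partition into similarity classes is {M1}, {M2, M3, M4}.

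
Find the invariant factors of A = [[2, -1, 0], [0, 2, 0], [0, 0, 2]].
x - 2, (x - 2)^2

The Jordan structure of A has elementary divisors (x - 2)^2, (x - 2). Arranging the block sizes at each eigenvalue in decreasing order and taking row products gives the invariant factors.

Invariant factors (smallest first, each dividing the next): x - 2, (x - 2)^2.

Check: the last factor (x - 2)^2 is the minimal polynomial, and the product (x - 2)^3 is the characteristic polynomial.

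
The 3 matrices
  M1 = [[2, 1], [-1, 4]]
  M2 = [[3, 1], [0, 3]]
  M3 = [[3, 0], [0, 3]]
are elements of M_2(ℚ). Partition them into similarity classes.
Characteristic polynomials: χ_{M1} = (x - 3)^2, χ_{M2} = (x - 3)^2, χ_{M3} = (x - 3)^2.

{M1, M2}: invariant factors (x - 3)^2.

{M3}: invariant factors x - 3, x - 3.

Matrices are similar if and only if their invariant-factor lists agree; the partition into similarity classes is {M1, M2}, {M3}.

2 classes: {M1, M2}, {M3}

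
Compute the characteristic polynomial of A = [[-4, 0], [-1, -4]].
xI - A = [[x + 4, 0], [1, x + 4]].

Expanding det(xI - A) along the first row:
det(xI - A) = + (x + 4)·det([[x + 4]]) - (0)·det([[1]]).

Evaluating gives χ_A(x) = x^2 + 8x + 16 = (x + 4)^2.

χ_A(x) = (x + 4)^2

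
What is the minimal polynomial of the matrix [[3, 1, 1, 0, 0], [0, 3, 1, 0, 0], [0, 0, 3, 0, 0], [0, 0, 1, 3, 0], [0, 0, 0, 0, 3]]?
m_A(x) = (x - 3)^3

The characteristic polynomial factors as (x - 3)^5. The minimal polynomial is ∏(x - λ)^{k_λ} where k_λ is the size of the largest Jordan block at λ.

For λ = 3: rank(A - 3I) = 2, and the largest Jordan block has size 3 (the smallest k with rank((A - 3I)^k) = rank((A - 3I)^(k+1))).

So m_A(x) = (x - 3)^3.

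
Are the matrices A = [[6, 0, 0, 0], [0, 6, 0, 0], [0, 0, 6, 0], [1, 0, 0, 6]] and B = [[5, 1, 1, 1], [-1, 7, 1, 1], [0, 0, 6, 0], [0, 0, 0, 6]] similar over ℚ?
Yes.

Two matrices over a field are similar if and only if they have the same invariant factors.

Both A and B have characteristic polynomial (x - 6)^4 and minimal polynomial (x - 6)^2. Computing further, both have invariant factors x - 6, x - 6, (x - 6)^2. Hence A and B are similar.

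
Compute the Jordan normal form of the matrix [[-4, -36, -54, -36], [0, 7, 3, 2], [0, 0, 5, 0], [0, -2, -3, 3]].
The characteristic polynomial is det(xI - A) = (x - 5)^3(x + 4), so the eigenvalues are -4 (algebraic multiplicity 1), 5 (algebraic multiplicity 3).

For λ = -4: algebraic multiplicity 1 gives one 1×1 block.

For λ = 5: rank(A - 5I) = 2, rank((A - 5I)^2) = 1. The eigenspace has dimension 4 - 2 = 2, so there are 2 Jordan blocks; the rank sequence gives block sizes [2, 1].

Assembling the blocks gives the Jordan form J above.

J = [[-4, 0, 0, 0], [0, 5, 1, 0], [0, 0, 5, 0], [0, 0, 0, 5]]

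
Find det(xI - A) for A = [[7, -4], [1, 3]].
χ_A(x) = (x - 5)^2

xI - A = [[x - 7, 4], [-1, x - 3]].

Expanding det(xI - A) along the first row:
det(xI - A) = + (x - 7)·det([[x - 3]]) - (4)·det([[-1]]).

Evaluating gives χ_A(x) = x^2 - 10x + 25 = (x - 5)^2.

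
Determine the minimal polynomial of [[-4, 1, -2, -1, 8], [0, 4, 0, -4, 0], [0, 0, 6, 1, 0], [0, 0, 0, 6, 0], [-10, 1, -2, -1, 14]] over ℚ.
The characteristic polynomial factors as (x - 6)^3(x - 4)^2. The minimal polynomial is ∏(x - λ)^{k_λ} where k_λ is the size of the largest Jordan block at λ.

For λ = 4: rank(A - 4I) = 4, and the largest Jordan block has size 2 (the smallest k with rank((A - 4I)^k) = rank((A - 4I)^(k+1))).
For λ = 6: rank(A - 6I) = 3, and the largest Jordan block has size 2 (the smallest k with rank((A - 6I)^k) = rank((A - 6I)^(k+1))).

So m_A(x) = (x - 6)^2(x - 4)^2.

m_A(x) = (x - 6)^2(x - 4)^2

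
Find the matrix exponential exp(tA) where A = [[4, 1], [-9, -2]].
A has Jordan form J = [[1, 1], [0, 1]] with A = PJP^{-1}, so e^{tA} = P e^{tJ} P^{-1}.

For a Jordan block J_k(λ), e^{tJ_k(λ)} = e^{λt} · (I + tN + t^2 N^2/2! + ... + t^{k-1} N^{k-1}/(k-1)!) where N is the nilpotent superdiagonal part.

Assembling the blocks and conjugating back gives the entries of e^{tA} as shown above.

e^{tA} = [[(3*t + 1)*e^{t}, t*e^{t}], [-9*t*e^{t}, (1 - 3*t)*e^{t}]]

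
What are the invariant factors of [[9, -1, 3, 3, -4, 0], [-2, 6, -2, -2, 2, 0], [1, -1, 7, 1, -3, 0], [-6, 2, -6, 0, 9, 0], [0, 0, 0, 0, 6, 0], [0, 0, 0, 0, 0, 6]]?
x - 6, (x - 6)^2, (x - 6)^2(x - 4)

The Jordan structure of A has elementary divisors (x - 4), (x - 6)^2, (x - 6)^2, (x - 6). Arranging the block sizes at each eigenvalue in decreasing order and taking row products gives the invariant factors.

Invariant factors (smallest first, each dividing the next): x - 6, (x - 6)^2, (x - 6)^2(x - 4).

Check: the last factor (x - 6)^2(x - 4) is the minimal polynomial, and the product (x - 6)^5(x - 4) is the characteristic polynomial.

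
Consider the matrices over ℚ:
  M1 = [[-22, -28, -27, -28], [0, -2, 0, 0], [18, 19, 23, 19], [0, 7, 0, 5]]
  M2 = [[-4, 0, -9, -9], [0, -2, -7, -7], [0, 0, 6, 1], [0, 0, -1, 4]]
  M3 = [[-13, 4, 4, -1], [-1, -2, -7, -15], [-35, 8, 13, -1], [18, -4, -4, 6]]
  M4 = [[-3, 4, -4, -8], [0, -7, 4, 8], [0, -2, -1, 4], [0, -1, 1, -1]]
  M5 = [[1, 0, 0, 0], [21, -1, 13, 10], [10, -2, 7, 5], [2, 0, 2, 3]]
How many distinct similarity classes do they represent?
3 classes: {M1, M2, M3}, {M4}, {M5}

Characteristic polynomials: χ_{M1} = (x - 5)^2(x + 2)(x + 4), χ_{M2} = (x - 5)^2(x + 2)(x + 4), χ_{M3} = (x - 5)^2(x + 2)(x + 4), χ_{M4} = (x + 3)^4, χ_{M5} = (x - 3)^3(x - 1).

{M1, M2, M3}: invariant factors (x - 5)^2(x + 2)(x + 4).

{M4}: invariant factors x + 3, x + 3, (x + 3)^2.

{M5}: invariant factors (x - 3)^3(x - 1).

Matrices are similar if and only if their invariant-factor lists agree; the partition into similarity classes is {M1, M2, M3}, {M4}, {M5}.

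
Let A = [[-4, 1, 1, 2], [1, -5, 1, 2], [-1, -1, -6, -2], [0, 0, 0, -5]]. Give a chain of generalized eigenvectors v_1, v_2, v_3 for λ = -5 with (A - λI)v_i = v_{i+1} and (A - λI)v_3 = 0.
v_1 = [[-1, 0, 2, 0]]^T, v_2 = [[1, 1, -1, 0]]^T, v_3 = [[1, 0, -1, 0]]^T

We seek v_1 ∈ ker((A + 5I)^3) \ ker((A + 5I)^2), then set v_{i+1} = (A + 5I) v_i.

One such chain is v_1 = [[-1, 0, 2, 0]]^T, v_2 = [[1, 1, -1, 0]]^T, v_3 = [[1, 0, -1, 0]]^T. Check: (A + 5I) v_3 = [[0, 0, 0, 0]]^T = 0.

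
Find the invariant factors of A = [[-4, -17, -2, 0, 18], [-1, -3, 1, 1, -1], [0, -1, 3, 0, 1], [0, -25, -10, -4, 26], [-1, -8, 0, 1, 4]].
The Jordan structure of A has elementary divisors (x + 4)^3, (x - 4)^2. Arranging the block sizes at each eigenvalue in decreasing order and taking row products gives the invariant factors.

Invariant factors (smallest first, each dividing the next): (x - 4)^2(x + 4)^3.

Check: the last factor (x - 4)^2(x + 4)^3 is the minimal polynomial, and the product (x - 4)^2(x + 4)^3 is the characteristic polynomial.

(x - 4)^2(x + 4)^3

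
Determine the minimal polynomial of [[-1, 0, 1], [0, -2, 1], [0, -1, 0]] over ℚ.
m_A(x) = (x + 1)^3

The characteristic polynomial factors as (x + 1)^3. The minimal polynomial is ∏(x - λ)^{k_λ} where k_λ is the size of the largest Jordan block at λ.

For λ = -1: rank(A + I) = 2, and the largest Jordan block has size 3 (the smallest k with rank((A + I)^k) = rank((A + I)^(k+1))).

So m_A(x) = (x + 1)^3.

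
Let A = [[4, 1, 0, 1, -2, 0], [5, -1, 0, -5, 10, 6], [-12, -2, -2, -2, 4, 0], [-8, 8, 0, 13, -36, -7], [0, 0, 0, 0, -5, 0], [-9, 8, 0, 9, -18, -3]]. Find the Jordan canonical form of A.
The characteristic polynomial is det(xI - A) = (x - 5)^3(x + 2)^2(x + 5), so the eigenvalues are -5 (algebraic multiplicity 1), -2 (algebraic multiplicity 2), 5 (algebraic multiplicity 3).

For λ = -5: algebraic multiplicity 1 gives one 1×1 block.

For λ = -2: rank(A + 2I) = 4. The eigenspace has dimension 6 - 4 = 2, so there are 2 Jordan blocks; the rank sequence gives block sizes [1, 1].

For λ = 5: rank(A - 5I) = 5, rank((A - 5I)^2) = 4, rank((A - 5I)^3) = 3. The eigenspace has dimension 6 - 5 = 1, so there is 1 Jordan block; the rank sequence gives block sizes [3].

Assembling the blocks gives the Jordan form J above.

J = [[-5, 0, 0, 0, 0, 0], [0, -2, 0, 0, 0, 0], [0, 0, -2, 0, 0, 0], [0, 0, 0, 5, 1, 0], [0, 0, 0, 0, 5, 1], [0, 0, 0, 0, 0, 5]]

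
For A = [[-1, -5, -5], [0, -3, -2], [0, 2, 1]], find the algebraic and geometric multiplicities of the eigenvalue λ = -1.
algebraic multiplicity 3, geometric multiplicity 2

The characteristic polynomial is (x + 1)^3, so the factor x + 1 appears with exponent 3: the algebraic multiplicity is 3.

rank(A + I) = 1, so the eigenspace has dimension 3 - 1 = 2: the geometric multiplicity is 2.

Since 2 < 3, A is not diagonalizable.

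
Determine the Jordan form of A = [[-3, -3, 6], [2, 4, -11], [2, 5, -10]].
J = [[-3, 1, 0], [0, -3, 1], [0, 0, -3]]

The characteristic polynomial is det(xI - A) = (x + 3)^3, so the eigenvalues are -3 (algebraic multiplicity 3).

For λ = -3: rank(A + 3I) = 2, rank((A + 3I)^2) = 1, rank((A + 3I)^3) = 0. The eigenspace has dimension 3 - 2 = 1, so there is 1 Jordan block; the rank sequence gives block sizes [3].

Assembling the blocks gives the Jordan form J above.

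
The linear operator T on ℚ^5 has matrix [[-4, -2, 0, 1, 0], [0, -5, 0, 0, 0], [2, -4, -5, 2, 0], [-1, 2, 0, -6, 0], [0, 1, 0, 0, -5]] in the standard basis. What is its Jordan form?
The characteristic polynomial is det(xI - A) = (x + 5)^5, so the eigenvalues are -5 (algebraic multiplicity 5).

For λ = -5: rank(A + 5I) = 2, rank((A + 5I)^2) = 0. The eigenspace has dimension 5 - 2 = 3, so there are 3 Jordan blocks; the rank sequence gives block sizes [2, 2, 1].

Assembling the blocks gives the Jordan form J above.

J = [[-5, 1, 0, 0, 0], [0, -5, 0, 0, 0], [0, 0, -5, 1, 0], [0, 0, 0, -5, 0], [0, 0, 0, 0, -5]]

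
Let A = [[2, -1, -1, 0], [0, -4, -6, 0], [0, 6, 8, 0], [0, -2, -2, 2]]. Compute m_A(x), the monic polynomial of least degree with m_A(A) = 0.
The characteristic polynomial factors as (x - 2)^4. The minimal polynomial is ∏(x - λ)^{k_λ} where k_λ is the size of the largest Jordan block at λ.

For λ = 2: rank(A - 2I) = 1, and the largest Jordan block has size 2 (the smallest k with rank((A - 2I)^k) = rank((A - 2I)^(k+1))).

So m_A(x) = (x - 2)^2.

m_A(x) = (x - 2)^2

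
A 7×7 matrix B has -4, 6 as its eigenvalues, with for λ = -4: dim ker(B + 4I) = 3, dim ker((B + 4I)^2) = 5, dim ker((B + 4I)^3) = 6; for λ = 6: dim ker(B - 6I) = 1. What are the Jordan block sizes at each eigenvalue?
λ = -4: successive nullity increments [3, 2, 1] count blocks of size ≥ k; block sizes are [3, 2, 1].
λ = 6: successive nullity increments [1] count blocks of size ≥ k; block sizes are [1].

Jordan blocks: (-4, 3), (-4, 2), (-4, 1), (6, 1)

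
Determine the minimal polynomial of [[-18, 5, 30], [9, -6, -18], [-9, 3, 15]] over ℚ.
The characteristic polynomial factors as (x + 3)^3. The minimal polynomial is ∏(x - λ)^{k_λ} where k_λ is the size of the largest Jordan block at λ.

For λ = -3: rank(A + 3I) = 1, and the largest Jordan block has size 2 (the smallest k with rank((A + 3I)^k) = rank((A + 3I)^(k+1))).

So m_A(x) = (x + 3)^2.

m_A(x) = (x + 3)^2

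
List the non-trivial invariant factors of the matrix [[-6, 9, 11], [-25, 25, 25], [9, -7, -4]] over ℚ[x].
The Jordan structure of A has elementary divisors (x - 5)^3. Arranging the block sizes at each eigenvalue in decreasing order and taking row products gives the invariant factors.

Invariant factors (smallest first, each dividing the next): (x - 5)^3.

Check: the last factor (x - 5)^3 is the minimal polynomial, and the product (x - 5)^3 is the characteristic polynomial.

(x - 5)^3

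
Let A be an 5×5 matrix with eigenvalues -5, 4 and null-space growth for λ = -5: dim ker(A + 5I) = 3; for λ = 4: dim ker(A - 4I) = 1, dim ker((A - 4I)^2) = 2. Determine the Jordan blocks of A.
λ = -5: successive nullity increments [3] count blocks of size ≥ k; block sizes are [1, 1, 1].
λ = 4: successive nullity increments [1, 1] count blocks of size ≥ k; block sizes are [2].

Jordan blocks: (-5, 1), (-5, 1), (-5, 1), (4, 2)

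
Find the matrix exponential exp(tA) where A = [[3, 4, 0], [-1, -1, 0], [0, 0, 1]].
e^{tA} = [[(2*t + 1)*e^{t}, 4*t*e^{t}, 0], [-t*e^{t}, (1 - 2*t)*e^{t}, 0], [0, 0, e^{t}]]

A has Jordan form J = [[1, 1, 0], [0, 1, 0], [0, 0, 1]] with A = PJP^{-1}, so e^{tA} = P e^{tJ} P^{-1}.

For a Jordan block J_k(λ), e^{tJ_k(λ)} = e^{λt} · (I + tN + t^2 N^2/2! + ... + t^{k-1} N^{k-1}/(k-1)!) where N is the nilpotent superdiagonal part.

Assembling the blocks and conjugating back gives the entries of e^{tA} as shown above.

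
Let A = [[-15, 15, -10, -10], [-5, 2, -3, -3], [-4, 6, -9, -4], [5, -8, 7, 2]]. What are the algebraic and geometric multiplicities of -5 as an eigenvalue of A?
algebraic multiplicity 4, geometric multiplicity 2

The characteristic polynomial is (x + 5)^4, so the factor x + 5 appears with exponent 4: the algebraic multiplicity is 4.

rank(A + 5I) = 2, so the eigenspace has dimension 4 - 2 = 2: the geometric multiplicity is 2.

Since 2 < 4, A is not diagonalizable.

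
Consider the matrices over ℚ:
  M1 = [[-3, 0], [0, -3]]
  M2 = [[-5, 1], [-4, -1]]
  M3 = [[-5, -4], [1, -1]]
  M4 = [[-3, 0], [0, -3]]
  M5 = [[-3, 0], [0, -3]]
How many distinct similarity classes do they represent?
2 classes: {M1, M4, M5}, {M2, M3}

Characteristic polynomials: χ_{M1} = (x + 3)^2, χ_{M2} = (x + 3)^2, χ_{M3} = (x + 3)^2, χ_{M4} = (x + 3)^2, χ_{M5} = (x + 3)^2.

{M1, M4, M5}: invariant factors x + 3, x + 3.

{M2, M3}: invariant factors (x + 3)^2.

Matrices are similar if and only if their invariant-factor lists agree; the partition into similarity classes is {M1, M4, M5}, {M2, M3}.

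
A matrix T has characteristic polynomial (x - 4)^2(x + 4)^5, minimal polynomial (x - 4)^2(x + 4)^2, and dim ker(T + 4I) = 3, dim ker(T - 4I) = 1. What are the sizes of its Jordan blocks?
Jordan blocks: (-4, 2), (-4, 2), (-4, 1), (4, 2)

λ = -4: algebraic multiplicity 5 (exponent in χ_T), largest block size 2 (exponent in m_T), 3 blocks (geometric multiplicity). These force block sizes [2, 2, 1].
λ = 4: algebraic multiplicity 2 (exponent in χ_T), largest block size 2 (exponent in m_T), 1 block (geometric multiplicity). This forces block sizes [2].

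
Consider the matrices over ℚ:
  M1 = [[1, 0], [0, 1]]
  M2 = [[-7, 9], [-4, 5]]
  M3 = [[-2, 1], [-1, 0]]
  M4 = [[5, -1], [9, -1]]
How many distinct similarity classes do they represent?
3 classes: {M1}, {M2, M3}, {M4}

Characteristic polynomials: χ_{M1} = (x - 1)^2, χ_{M2} = (x + 1)^2, χ_{M3} = (x + 1)^2, χ_{M4} = (x - 2)^2.

{M1}: invariant factors x - 1, x - 1.

{M2, M3}: invariant factors (x + 1)^2.

{M4}: invariant factors (x - 2)^2.

Matrices are similar if and only if their invariant-factor lists agree; the partition into similarity classes is {M1}, {M2, M3}, {M4}.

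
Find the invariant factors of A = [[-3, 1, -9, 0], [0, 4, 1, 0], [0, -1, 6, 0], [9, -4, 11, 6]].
(x - 6)(x - 5)^2(x + 3)

The Jordan structure of A has elementary divisors (x + 3), (x - 5)^2, (x - 6). Arranging the block sizes at each eigenvalue in decreasing order and taking row products gives the invariant factors.

Invariant factors (smallest first, each dividing the next): (x - 6)(x - 5)^2(x + 3).

Check: the last factor (x - 6)(x - 5)^2(x + 3) is the minimal polynomial, and the product (x - 6)(x - 5)^2(x + 3) is the characteristic polynomial.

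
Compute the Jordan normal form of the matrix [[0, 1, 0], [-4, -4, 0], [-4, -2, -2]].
J = [[-2, 1, 0], [0, -2, 0], [0, 0, -2]]

The characteristic polynomial is det(xI - A) = (x + 2)^3, so the eigenvalues are -2 (algebraic multiplicity 3).

For λ = -2: rank(A + 2I) = 1, rank((A + 2I)^2) = 0. The eigenspace has dimension 3 - 1 = 2, so there are 2 Jordan blocks; the rank sequence gives block sizes [2, 1].

Assembling the blocks gives the Jordan form J above.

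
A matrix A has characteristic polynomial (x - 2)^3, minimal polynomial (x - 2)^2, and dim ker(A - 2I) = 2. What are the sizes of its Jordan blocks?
Jordan blocks: (2, 2), (2, 1)

λ = 2: algebraic multiplicity 3 (exponent in χ_A), largest block size 2 (exponent in m_A), 2 blocks (geometric multiplicity). These force block sizes [2, 1].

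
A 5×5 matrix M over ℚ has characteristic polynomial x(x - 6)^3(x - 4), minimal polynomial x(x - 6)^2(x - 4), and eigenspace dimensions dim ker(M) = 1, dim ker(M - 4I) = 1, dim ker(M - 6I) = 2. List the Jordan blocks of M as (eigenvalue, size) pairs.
Jordan blocks: (0, 1), (4, 1), (6, 2), (6, 1)

λ = 0: algebraic multiplicity 1 (exponent in χ_M), largest block size 1 (exponent in m_M), 1 block (geometric multiplicity). This forces block sizes [1].
λ = 4: algebraic multiplicity 1 (exponent in χ_M), largest block size 1 (exponent in m_M), 1 block (geometric multiplicity). This forces block sizes [1].
λ = 6: algebraic multiplicity 3 (exponent in χ_M), largest block size 2 (exponent in m_M), 2 blocks (geometric multiplicity). These force block sizes [2, 1].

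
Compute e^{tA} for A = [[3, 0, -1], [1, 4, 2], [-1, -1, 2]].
e^{tA} = [[(t^2 + 2)*e^{3*t}/2, t^2*e^{3*t}/2, t*(t - 2)*e^{3*t}/2], [t*(2 - t)*e^{3*t}/2, (-t^2/2 + t + 1)*e^{3*t}, t*(4 - t)*e^{3*t}/2], [-t*e^{3*t}, -t*e^{3*t}, (1 - t)*e^{3*t}]]

A has Jordan form J = [[3, 1, 0], [0, 3, 1], [0, 0, 3]] with A = PJP^{-1}, so e^{tA} = P e^{tJ} P^{-1}.

For a Jordan block J_k(λ), e^{tJ_k(λ)} = e^{λt} · (I + tN + t^2 N^2/2! + ... + t^{k-1} N^{k-1}/(k-1)!) where N is the nilpotent superdiagonal part.

Assembling the blocks and conjugating back gives the entries of e^{tA} as shown above.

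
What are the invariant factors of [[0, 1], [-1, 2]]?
The Jordan structure of A has elementary divisors (x - 1)^2. Arranging the block sizes at each eigenvalue in decreasing order and taking row products gives the invariant factors.

Invariant factors (smallest first, each dividing the next): (x - 1)^2.

Check: the last factor (x - 1)^2 is the minimal polynomial, and the product (x - 1)^2 is the characteristic polynomial.

(x - 1)^2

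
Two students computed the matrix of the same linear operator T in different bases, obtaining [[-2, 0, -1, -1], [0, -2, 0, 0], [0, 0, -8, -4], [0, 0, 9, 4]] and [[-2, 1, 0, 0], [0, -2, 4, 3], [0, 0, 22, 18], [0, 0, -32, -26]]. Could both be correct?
Two matrices over a field are similar if and only if they have the same invariant factors.

Both A and B have characteristic polynomial (x + 2)^4 and minimal polynomial (x + 2)^3. Computing further, both have invariant factors x + 2, (x + 2)^3. Hence A and B are similar.

Yes.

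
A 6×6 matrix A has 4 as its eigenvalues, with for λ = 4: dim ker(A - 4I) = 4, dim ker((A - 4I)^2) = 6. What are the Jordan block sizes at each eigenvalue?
λ = 4: successive nullity increments [4, 2] count blocks of size ≥ k; block sizes are [2, 2, 1, 1].

Jordan blocks: (4, 2), (4, 2), (4, 1), (4, 1)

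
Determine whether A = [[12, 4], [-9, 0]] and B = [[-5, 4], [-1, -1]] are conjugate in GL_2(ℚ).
No.

trace(A) = 12 but trace(B) = -6. The trace is a similarity invariant, so A and B are not similar.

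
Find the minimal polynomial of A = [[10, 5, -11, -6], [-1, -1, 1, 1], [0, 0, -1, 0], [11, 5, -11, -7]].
The characteristic polynomial factors as (x - 4)(x + 1)^3. The minimal polynomial is ∏(x - λ)^{k_λ} where k_λ is the size of the largest Jordan block at λ.

For λ = -1: rank(A + I) = 2, and the largest Jordan block has size 2 (the smallest k with rank((A + I)^k) = rank((A + I)^(k+1))).
For λ = 4: rank(A - 4I) = 3, and the largest Jordan block has size 1 (the smallest k with rank((A - 4I)^k) = rank((A - 4I)^(k+1))).

So m_A(x) = (x - 4)(x + 1)^2.

m_A(x) = (x - 4)(x + 1)^2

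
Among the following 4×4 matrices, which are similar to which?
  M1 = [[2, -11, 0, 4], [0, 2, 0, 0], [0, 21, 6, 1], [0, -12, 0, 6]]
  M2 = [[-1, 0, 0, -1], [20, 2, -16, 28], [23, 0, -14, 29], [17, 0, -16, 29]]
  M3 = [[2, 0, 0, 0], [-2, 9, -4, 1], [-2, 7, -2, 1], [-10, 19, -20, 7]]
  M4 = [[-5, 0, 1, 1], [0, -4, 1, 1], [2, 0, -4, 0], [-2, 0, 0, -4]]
Characteristic polynomials: χ_{M1} = (x - 6)^2(x - 2)^2, χ_{M2} = (x - 6)^2(x - 2)^2, χ_{M3} = (x - 6)^2(x - 2)^2, χ_{M4} = (x + 4)^3(x + 5).

{M1}: invariant factors (x - 6)^2(x - 2)^2.

{M2, M3}: invariant factors x - 2, (x - 6)^2(x - 2).

{M4}: invariant factors x + 4, (x + 4)^2(x + 5).

Matrices are similar if and only if their invariant-factor lists agree; the partition into similarity classes is {M1}, {M2, M3}, {M4}.

3 classes: {M1}, {M2, M3}, {M4}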